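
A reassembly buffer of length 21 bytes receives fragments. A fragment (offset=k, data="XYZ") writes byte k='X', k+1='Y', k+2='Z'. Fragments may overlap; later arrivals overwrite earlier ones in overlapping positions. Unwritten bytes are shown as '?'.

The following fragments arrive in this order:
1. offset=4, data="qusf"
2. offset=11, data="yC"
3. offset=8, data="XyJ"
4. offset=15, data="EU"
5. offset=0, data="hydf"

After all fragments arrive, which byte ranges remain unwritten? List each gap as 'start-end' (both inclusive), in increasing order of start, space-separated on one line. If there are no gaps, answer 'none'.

Fragment 1: offset=4 len=4
Fragment 2: offset=11 len=2
Fragment 3: offset=8 len=3
Fragment 4: offset=15 len=2
Fragment 5: offset=0 len=4
Gaps: 13-14 17-20

Answer: 13-14 17-20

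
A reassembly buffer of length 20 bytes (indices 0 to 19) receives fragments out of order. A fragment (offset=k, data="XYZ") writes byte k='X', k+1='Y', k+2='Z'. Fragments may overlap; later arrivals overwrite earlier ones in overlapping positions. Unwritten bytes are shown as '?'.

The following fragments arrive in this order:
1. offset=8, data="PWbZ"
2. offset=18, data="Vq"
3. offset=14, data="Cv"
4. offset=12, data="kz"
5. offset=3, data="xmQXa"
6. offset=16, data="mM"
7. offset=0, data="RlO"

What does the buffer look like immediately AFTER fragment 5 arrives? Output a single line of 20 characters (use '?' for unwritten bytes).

Answer: ???xmQXaPWbZkzCv??Vq

Derivation:
Fragment 1: offset=8 data="PWbZ" -> buffer=????????PWbZ????????
Fragment 2: offset=18 data="Vq" -> buffer=????????PWbZ??????Vq
Fragment 3: offset=14 data="Cv" -> buffer=????????PWbZ??Cv??Vq
Fragment 4: offset=12 data="kz" -> buffer=????????PWbZkzCv??Vq
Fragment 5: offset=3 data="xmQXa" -> buffer=???xmQXaPWbZkzCv??Vq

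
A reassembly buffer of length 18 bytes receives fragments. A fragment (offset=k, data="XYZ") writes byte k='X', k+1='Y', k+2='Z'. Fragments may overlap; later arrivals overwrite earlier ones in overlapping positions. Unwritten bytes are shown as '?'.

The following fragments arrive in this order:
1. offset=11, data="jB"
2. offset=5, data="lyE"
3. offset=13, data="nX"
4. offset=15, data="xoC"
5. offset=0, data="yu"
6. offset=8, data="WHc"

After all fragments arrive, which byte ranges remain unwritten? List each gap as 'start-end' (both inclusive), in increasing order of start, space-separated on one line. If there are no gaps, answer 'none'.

Answer: 2-4

Derivation:
Fragment 1: offset=11 len=2
Fragment 2: offset=5 len=3
Fragment 3: offset=13 len=2
Fragment 4: offset=15 len=3
Fragment 5: offset=0 len=2
Fragment 6: offset=8 len=3
Gaps: 2-4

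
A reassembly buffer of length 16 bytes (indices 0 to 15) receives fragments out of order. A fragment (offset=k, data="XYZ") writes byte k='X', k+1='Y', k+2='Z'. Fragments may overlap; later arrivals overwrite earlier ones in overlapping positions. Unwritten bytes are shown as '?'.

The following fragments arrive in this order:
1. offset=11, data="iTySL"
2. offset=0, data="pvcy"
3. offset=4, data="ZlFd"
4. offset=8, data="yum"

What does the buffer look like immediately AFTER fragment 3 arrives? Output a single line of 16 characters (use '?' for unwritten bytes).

Fragment 1: offset=11 data="iTySL" -> buffer=???????????iTySL
Fragment 2: offset=0 data="pvcy" -> buffer=pvcy???????iTySL
Fragment 3: offset=4 data="ZlFd" -> buffer=pvcyZlFd???iTySL

Answer: pvcyZlFd???iTySL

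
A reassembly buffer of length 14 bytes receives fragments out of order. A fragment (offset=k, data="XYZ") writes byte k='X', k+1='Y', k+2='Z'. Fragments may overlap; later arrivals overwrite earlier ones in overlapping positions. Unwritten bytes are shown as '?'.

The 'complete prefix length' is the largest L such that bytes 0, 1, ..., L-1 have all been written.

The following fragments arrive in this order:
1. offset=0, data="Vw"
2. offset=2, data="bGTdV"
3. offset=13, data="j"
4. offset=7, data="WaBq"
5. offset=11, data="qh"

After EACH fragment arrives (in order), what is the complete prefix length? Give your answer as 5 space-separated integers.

Fragment 1: offset=0 data="Vw" -> buffer=Vw???????????? -> prefix_len=2
Fragment 2: offset=2 data="bGTdV" -> buffer=VwbGTdV??????? -> prefix_len=7
Fragment 3: offset=13 data="j" -> buffer=VwbGTdV??????j -> prefix_len=7
Fragment 4: offset=7 data="WaBq" -> buffer=VwbGTdVWaBq??j -> prefix_len=11
Fragment 5: offset=11 data="qh" -> buffer=VwbGTdVWaBqqhj -> prefix_len=14

Answer: 2 7 7 11 14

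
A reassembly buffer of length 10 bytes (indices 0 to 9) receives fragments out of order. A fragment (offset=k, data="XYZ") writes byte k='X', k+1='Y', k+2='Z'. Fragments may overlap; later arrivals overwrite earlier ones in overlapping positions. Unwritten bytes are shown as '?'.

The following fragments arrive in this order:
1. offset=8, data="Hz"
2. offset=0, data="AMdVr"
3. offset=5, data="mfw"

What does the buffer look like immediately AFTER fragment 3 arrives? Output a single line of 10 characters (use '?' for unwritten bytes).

Fragment 1: offset=8 data="Hz" -> buffer=????????Hz
Fragment 2: offset=0 data="AMdVr" -> buffer=AMdVr???Hz
Fragment 3: offset=5 data="mfw" -> buffer=AMdVrmfwHz

Answer: AMdVrmfwHz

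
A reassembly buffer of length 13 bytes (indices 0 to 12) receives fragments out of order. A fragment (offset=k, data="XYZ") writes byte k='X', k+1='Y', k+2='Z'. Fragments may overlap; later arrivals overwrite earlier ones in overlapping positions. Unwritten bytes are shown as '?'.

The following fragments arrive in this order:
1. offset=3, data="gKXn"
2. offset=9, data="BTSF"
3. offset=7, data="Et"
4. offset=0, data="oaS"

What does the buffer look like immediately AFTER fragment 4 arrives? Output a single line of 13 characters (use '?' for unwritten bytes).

Answer: oaSgKXnEtBTSF

Derivation:
Fragment 1: offset=3 data="gKXn" -> buffer=???gKXn??????
Fragment 2: offset=9 data="BTSF" -> buffer=???gKXn??BTSF
Fragment 3: offset=7 data="Et" -> buffer=???gKXnEtBTSF
Fragment 4: offset=0 data="oaS" -> buffer=oaSgKXnEtBTSF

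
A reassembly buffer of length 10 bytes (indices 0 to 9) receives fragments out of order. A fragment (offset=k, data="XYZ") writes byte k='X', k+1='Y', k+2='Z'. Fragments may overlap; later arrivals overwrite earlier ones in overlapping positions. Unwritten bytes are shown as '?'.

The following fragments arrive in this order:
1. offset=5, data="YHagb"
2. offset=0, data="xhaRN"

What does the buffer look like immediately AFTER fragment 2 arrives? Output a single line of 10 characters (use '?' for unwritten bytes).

Answer: xhaRNYHagb

Derivation:
Fragment 1: offset=5 data="YHagb" -> buffer=?????YHagb
Fragment 2: offset=0 data="xhaRN" -> buffer=xhaRNYHagb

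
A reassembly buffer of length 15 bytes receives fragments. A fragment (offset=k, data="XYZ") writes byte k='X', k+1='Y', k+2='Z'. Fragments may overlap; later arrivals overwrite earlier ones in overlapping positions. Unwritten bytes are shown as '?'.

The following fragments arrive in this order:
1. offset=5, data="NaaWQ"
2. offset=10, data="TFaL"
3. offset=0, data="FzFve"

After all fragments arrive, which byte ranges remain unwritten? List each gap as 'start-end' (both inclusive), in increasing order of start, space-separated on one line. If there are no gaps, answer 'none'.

Answer: 14-14

Derivation:
Fragment 1: offset=5 len=5
Fragment 2: offset=10 len=4
Fragment 3: offset=0 len=5
Gaps: 14-14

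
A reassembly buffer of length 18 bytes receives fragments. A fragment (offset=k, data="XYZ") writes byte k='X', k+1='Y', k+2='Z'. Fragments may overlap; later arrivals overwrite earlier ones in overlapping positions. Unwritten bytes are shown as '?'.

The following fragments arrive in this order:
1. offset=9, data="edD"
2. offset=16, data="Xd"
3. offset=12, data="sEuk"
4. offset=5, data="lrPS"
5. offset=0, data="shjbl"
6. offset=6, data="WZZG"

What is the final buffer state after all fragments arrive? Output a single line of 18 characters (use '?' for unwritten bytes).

Fragment 1: offset=9 data="edD" -> buffer=?????????edD??????
Fragment 2: offset=16 data="Xd" -> buffer=?????????edD????Xd
Fragment 3: offset=12 data="sEuk" -> buffer=?????????edDsEukXd
Fragment 4: offset=5 data="lrPS" -> buffer=?????lrPSedDsEukXd
Fragment 5: offset=0 data="shjbl" -> buffer=shjbllrPSedDsEukXd
Fragment 6: offset=6 data="WZZG" -> buffer=shjbllWZZGdDsEukXd

Answer: shjbllWZZGdDsEukXd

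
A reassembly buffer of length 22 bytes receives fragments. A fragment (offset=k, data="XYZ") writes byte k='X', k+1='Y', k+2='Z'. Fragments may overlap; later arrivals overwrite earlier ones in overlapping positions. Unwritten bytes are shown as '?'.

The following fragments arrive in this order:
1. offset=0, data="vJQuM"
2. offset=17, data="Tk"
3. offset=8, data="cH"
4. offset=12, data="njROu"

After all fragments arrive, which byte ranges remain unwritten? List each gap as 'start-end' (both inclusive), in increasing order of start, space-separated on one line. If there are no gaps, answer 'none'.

Answer: 5-7 10-11 19-21

Derivation:
Fragment 1: offset=0 len=5
Fragment 2: offset=17 len=2
Fragment 3: offset=8 len=2
Fragment 4: offset=12 len=5
Gaps: 5-7 10-11 19-21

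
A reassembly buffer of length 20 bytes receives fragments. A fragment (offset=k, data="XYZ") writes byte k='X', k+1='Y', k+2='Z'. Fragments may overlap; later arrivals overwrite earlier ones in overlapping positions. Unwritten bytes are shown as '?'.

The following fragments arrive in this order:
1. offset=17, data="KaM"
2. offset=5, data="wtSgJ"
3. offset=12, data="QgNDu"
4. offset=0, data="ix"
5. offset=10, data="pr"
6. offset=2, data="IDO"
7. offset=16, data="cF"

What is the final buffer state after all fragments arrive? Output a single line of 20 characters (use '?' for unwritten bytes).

Fragment 1: offset=17 data="KaM" -> buffer=?????????????????KaM
Fragment 2: offset=5 data="wtSgJ" -> buffer=?????wtSgJ???????KaM
Fragment 3: offset=12 data="QgNDu" -> buffer=?????wtSgJ??QgNDuKaM
Fragment 4: offset=0 data="ix" -> buffer=ix???wtSgJ??QgNDuKaM
Fragment 5: offset=10 data="pr" -> buffer=ix???wtSgJprQgNDuKaM
Fragment 6: offset=2 data="IDO" -> buffer=ixIDOwtSgJprQgNDuKaM
Fragment 7: offset=16 data="cF" -> buffer=ixIDOwtSgJprQgNDcFaM

Answer: ixIDOwtSgJprQgNDcFaM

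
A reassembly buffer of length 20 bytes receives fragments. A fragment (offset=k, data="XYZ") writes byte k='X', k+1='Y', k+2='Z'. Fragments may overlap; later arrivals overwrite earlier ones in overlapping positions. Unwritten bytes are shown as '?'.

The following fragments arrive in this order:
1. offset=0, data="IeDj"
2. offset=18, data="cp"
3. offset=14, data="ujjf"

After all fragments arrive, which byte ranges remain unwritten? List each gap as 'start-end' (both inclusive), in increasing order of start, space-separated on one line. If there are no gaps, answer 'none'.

Fragment 1: offset=0 len=4
Fragment 2: offset=18 len=2
Fragment 3: offset=14 len=4
Gaps: 4-13

Answer: 4-13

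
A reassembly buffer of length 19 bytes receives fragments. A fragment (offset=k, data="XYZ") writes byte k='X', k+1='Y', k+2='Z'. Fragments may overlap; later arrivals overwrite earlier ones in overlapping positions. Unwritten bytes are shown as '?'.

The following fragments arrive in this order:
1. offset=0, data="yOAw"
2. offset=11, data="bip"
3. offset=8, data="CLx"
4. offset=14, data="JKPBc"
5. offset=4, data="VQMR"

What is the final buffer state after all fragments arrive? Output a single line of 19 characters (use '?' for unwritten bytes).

Answer: yOAwVQMRCLxbipJKPBc

Derivation:
Fragment 1: offset=0 data="yOAw" -> buffer=yOAw???????????????
Fragment 2: offset=11 data="bip" -> buffer=yOAw???????bip?????
Fragment 3: offset=8 data="CLx" -> buffer=yOAw????CLxbip?????
Fragment 4: offset=14 data="JKPBc" -> buffer=yOAw????CLxbipJKPBc
Fragment 5: offset=4 data="VQMR" -> buffer=yOAwVQMRCLxbipJKPBc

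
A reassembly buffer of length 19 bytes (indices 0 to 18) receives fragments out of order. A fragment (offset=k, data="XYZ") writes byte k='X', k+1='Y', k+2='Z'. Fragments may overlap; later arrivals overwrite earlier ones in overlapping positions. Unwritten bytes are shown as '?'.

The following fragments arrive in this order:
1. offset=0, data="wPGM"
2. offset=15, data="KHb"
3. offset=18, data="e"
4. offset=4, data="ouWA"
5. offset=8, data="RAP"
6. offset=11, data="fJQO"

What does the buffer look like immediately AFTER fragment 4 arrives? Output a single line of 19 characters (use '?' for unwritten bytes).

Fragment 1: offset=0 data="wPGM" -> buffer=wPGM???????????????
Fragment 2: offset=15 data="KHb" -> buffer=wPGM???????????KHb?
Fragment 3: offset=18 data="e" -> buffer=wPGM???????????KHbe
Fragment 4: offset=4 data="ouWA" -> buffer=wPGMouWA???????KHbe

Answer: wPGMouWA???????KHbe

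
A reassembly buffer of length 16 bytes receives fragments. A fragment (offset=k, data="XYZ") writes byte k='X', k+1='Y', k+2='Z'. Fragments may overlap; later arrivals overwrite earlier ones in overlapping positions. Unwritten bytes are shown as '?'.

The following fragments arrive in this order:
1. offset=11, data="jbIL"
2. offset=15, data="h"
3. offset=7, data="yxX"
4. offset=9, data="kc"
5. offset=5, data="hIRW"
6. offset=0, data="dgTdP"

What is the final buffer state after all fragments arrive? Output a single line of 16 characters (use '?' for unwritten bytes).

Answer: dgTdPhIRWkcjbILh

Derivation:
Fragment 1: offset=11 data="jbIL" -> buffer=???????????jbIL?
Fragment 2: offset=15 data="h" -> buffer=???????????jbILh
Fragment 3: offset=7 data="yxX" -> buffer=???????yxX?jbILh
Fragment 4: offset=9 data="kc" -> buffer=???????yxkcjbILh
Fragment 5: offset=5 data="hIRW" -> buffer=?????hIRWkcjbILh
Fragment 6: offset=0 data="dgTdP" -> buffer=dgTdPhIRWkcjbILh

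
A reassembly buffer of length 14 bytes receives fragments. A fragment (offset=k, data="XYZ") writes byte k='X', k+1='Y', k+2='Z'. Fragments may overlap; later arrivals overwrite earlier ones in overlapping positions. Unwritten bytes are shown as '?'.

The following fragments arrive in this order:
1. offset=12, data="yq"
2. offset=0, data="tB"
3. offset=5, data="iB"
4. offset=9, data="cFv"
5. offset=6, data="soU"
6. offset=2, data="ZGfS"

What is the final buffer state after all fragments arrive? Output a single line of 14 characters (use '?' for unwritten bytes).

Answer: tBZGfSsoUcFvyq

Derivation:
Fragment 1: offset=12 data="yq" -> buffer=????????????yq
Fragment 2: offset=0 data="tB" -> buffer=tB??????????yq
Fragment 3: offset=5 data="iB" -> buffer=tB???iB?????yq
Fragment 4: offset=9 data="cFv" -> buffer=tB???iB??cFvyq
Fragment 5: offset=6 data="soU" -> buffer=tB???isoUcFvyq
Fragment 6: offset=2 data="ZGfS" -> buffer=tBZGfSsoUcFvyq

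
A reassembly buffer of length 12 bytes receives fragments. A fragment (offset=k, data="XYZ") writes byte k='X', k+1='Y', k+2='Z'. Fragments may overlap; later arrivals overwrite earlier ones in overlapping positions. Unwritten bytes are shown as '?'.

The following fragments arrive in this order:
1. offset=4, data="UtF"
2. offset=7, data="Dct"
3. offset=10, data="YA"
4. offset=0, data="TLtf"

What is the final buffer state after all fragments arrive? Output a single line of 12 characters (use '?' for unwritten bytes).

Answer: TLtfUtFDctYA

Derivation:
Fragment 1: offset=4 data="UtF" -> buffer=????UtF?????
Fragment 2: offset=7 data="Dct" -> buffer=????UtFDct??
Fragment 3: offset=10 data="YA" -> buffer=????UtFDctYA
Fragment 4: offset=0 data="TLtf" -> buffer=TLtfUtFDctYA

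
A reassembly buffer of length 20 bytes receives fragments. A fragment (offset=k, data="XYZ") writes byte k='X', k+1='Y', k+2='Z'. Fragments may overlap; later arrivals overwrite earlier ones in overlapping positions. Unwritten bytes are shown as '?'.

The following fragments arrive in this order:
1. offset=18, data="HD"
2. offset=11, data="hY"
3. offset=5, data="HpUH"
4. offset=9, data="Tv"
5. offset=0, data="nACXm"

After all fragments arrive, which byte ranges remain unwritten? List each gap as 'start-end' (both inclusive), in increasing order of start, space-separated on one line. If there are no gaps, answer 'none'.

Fragment 1: offset=18 len=2
Fragment 2: offset=11 len=2
Fragment 3: offset=5 len=4
Fragment 4: offset=9 len=2
Fragment 5: offset=0 len=5
Gaps: 13-17

Answer: 13-17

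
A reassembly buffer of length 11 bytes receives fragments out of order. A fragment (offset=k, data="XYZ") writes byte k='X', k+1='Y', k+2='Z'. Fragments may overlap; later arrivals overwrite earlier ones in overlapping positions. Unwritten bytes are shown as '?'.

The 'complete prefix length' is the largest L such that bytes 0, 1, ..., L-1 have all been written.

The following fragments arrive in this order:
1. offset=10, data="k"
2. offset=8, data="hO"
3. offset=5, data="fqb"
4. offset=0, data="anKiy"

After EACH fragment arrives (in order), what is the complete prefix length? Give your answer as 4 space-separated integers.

Answer: 0 0 0 11

Derivation:
Fragment 1: offset=10 data="k" -> buffer=??????????k -> prefix_len=0
Fragment 2: offset=8 data="hO" -> buffer=????????hOk -> prefix_len=0
Fragment 3: offset=5 data="fqb" -> buffer=?????fqbhOk -> prefix_len=0
Fragment 4: offset=0 data="anKiy" -> buffer=anKiyfqbhOk -> prefix_len=11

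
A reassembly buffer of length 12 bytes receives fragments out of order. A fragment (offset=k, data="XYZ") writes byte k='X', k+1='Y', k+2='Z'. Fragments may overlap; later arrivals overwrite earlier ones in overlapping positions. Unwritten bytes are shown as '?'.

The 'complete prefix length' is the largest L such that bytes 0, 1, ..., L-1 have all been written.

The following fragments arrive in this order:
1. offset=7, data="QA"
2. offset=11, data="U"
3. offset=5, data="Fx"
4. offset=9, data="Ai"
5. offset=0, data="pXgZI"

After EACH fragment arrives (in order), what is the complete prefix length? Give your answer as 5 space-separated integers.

Fragment 1: offset=7 data="QA" -> buffer=???????QA??? -> prefix_len=0
Fragment 2: offset=11 data="U" -> buffer=???????QA??U -> prefix_len=0
Fragment 3: offset=5 data="Fx" -> buffer=?????FxQA??U -> prefix_len=0
Fragment 4: offset=9 data="Ai" -> buffer=?????FxQAAiU -> prefix_len=0
Fragment 5: offset=0 data="pXgZI" -> buffer=pXgZIFxQAAiU -> prefix_len=12

Answer: 0 0 0 0 12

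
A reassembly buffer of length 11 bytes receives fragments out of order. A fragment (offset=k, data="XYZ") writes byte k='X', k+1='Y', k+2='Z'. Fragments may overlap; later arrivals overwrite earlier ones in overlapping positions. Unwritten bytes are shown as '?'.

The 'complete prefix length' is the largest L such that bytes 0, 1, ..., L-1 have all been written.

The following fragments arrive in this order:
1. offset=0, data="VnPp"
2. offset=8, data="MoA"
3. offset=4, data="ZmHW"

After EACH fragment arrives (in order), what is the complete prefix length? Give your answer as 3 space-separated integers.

Answer: 4 4 11

Derivation:
Fragment 1: offset=0 data="VnPp" -> buffer=VnPp??????? -> prefix_len=4
Fragment 2: offset=8 data="MoA" -> buffer=VnPp????MoA -> prefix_len=4
Fragment 3: offset=4 data="ZmHW" -> buffer=VnPpZmHWMoA -> prefix_len=11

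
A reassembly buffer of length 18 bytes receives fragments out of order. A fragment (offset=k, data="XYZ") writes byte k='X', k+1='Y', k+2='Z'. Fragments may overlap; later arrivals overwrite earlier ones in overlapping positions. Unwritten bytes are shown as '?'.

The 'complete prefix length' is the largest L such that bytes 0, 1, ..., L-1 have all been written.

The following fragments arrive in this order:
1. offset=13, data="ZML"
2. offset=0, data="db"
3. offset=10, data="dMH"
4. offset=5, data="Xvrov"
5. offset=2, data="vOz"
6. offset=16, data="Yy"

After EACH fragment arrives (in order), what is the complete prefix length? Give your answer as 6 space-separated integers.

Fragment 1: offset=13 data="ZML" -> buffer=?????????????ZML?? -> prefix_len=0
Fragment 2: offset=0 data="db" -> buffer=db???????????ZML?? -> prefix_len=2
Fragment 3: offset=10 data="dMH" -> buffer=db????????dMHZML?? -> prefix_len=2
Fragment 4: offset=5 data="Xvrov" -> buffer=db???XvrovdMHZML?? -> prefix_len=2
Fragment 5: offset=2 data="vOz" -> buffer=dbvOzXvrovdMHZML?? -> prefix_len=16
Fragment 6: offset=16 data="Yy" -> buffer=dbvOzXvrovdMHZMLYy -> prefix_len=18

Answer: 0 2 2 2 16 18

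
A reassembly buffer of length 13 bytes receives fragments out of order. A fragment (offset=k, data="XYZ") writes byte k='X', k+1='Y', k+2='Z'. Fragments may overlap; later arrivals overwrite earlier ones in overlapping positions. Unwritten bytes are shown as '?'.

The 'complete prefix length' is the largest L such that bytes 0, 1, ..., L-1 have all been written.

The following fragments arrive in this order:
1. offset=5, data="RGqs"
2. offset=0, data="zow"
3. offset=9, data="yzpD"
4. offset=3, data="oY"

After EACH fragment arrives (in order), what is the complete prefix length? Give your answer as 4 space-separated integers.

Answer: 0 3 3 13

Derivation:
Fragment 1: offset=5 data="RGqs" -> buffer=?????RGqs???? -> prefix_len=0
Fragment 2: offset=0 data="zow" -> buffer=zow??RGqs???? -> prefix_len=3
Fragment 3: offset=9 data="yzpD" -> buffer=zow??RGqsyzpD -> prefix_len=3
Fragment 4: offset=3 data="oY" -> buffer=zowoYRGqsyzpD -> prefix_len=13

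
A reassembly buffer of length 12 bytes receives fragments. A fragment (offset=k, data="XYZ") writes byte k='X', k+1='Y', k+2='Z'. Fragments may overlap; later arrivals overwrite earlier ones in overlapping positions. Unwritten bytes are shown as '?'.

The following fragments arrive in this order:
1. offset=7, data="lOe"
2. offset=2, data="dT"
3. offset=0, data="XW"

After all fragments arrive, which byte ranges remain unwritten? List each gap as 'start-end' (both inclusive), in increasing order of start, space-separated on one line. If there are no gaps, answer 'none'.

Fragment 1: offset=7 len=3
Fragment 2: offset=2 len=2
Fragment 3: offset=0 len=2
Gaps: 4-6 10-11

Answer: 4-6 10-11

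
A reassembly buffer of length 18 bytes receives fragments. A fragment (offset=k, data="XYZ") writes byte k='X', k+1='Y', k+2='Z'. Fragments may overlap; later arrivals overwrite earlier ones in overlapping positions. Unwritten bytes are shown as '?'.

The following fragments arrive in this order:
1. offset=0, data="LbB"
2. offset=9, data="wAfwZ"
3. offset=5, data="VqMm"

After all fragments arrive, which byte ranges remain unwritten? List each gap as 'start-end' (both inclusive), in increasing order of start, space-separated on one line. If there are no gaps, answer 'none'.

Fragment 1: offset=0 len=3
Fragment 2: offset=9 len=5
Fragment 3: offset=5 len=4
Gaps: 3-4 14-17

Answer: 3-4 14-17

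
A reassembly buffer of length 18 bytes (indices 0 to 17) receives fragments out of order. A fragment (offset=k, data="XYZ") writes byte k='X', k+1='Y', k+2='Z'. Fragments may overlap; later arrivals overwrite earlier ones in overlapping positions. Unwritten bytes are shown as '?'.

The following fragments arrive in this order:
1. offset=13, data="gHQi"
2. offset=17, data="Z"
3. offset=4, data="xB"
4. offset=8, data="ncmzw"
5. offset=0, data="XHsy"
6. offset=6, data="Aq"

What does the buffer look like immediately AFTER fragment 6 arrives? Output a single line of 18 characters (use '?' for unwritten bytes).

Fragment 1: offset=13 data="gHQi" -> buffer=?????????????gHQi?
Fragment 2: offset=17 data="Z" -> buffer=?????????????gHQiZ
Fragment 3: offset=4 data="xB" -> buffer=????xB???????gHQiZ
Fragment 4: offset=8 data="ncmzw" -> buffer=????xB??ncmzwgHQiZ
Fragment 5: offset=0 data="XHsy" -> buffer=XHsyxB??ncmzwgHQiZ
Fragment 6: offset=6 data="Aq" -> buffer=XHsyxBAqncmzwgHQiZ

Answer: XHsyxBAqncmzwgHQiZ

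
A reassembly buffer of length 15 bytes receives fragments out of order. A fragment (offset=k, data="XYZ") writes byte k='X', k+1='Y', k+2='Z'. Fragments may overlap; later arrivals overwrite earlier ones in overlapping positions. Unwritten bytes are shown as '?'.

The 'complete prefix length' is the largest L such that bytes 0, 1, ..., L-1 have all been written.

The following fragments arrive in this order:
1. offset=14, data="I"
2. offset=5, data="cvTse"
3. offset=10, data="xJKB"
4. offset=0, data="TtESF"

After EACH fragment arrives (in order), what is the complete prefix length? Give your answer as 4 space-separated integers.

Answer: 0 0 0 15

Derivation:
Fragment 1: offset=14 data="I" -> buffer=??????????????I -> prefix_len=0
Fragment 2: offset=5 data="cvTse" -> buffer=?????cvTse????I -> prefix_len=0
Fragment 3: offset=10 data="xJKB" -> buffer=?????cvTsexJKBI -> prefix_len=0
Fragment 4: offset=0 data="TtESF" -> buffer=TtESFcvTsexJKBI -> prefix_len=15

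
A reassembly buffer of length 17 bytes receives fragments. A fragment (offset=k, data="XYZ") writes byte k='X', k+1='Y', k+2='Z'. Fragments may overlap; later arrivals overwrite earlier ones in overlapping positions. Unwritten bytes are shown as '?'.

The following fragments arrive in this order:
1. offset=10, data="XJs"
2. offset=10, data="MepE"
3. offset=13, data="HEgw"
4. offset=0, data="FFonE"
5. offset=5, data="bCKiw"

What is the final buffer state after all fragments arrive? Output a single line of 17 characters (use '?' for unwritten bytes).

Fragment 1: offset=10 data="XJs" -> buffer=??????????XJs????
Fragment 2: offset=10 data="MepE" -> buffer=??????????MepE???
Fragment 3: offset=13 data="HEgw" -> buffer=??????????MepHEgw
Fragment 4: offset=0 data="FFonE" -> buffer=FFonE?????MepHEgw
Fragment 5: offset=5 data="bCKiw" -> buffer=FFonEbCKiwMepHEgw

Answer: FFonEbCKiwMepHEgw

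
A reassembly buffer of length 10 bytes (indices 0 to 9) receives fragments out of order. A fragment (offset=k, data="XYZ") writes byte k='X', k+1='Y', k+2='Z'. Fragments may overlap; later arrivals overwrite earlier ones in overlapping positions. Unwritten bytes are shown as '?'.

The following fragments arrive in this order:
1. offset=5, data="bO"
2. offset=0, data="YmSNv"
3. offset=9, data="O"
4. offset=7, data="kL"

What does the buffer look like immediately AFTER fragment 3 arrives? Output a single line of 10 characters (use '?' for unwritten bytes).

Fragment 1: offset=5 data="bO" -> buffer=?????bO???
Fragment 2: offset=0 data="YmSNv" -> buffer=YmSNvbO???
Fragment 3: offset=9 data="O" -> buffer=YmSNvbO??O

Answer: YmSNvbO??O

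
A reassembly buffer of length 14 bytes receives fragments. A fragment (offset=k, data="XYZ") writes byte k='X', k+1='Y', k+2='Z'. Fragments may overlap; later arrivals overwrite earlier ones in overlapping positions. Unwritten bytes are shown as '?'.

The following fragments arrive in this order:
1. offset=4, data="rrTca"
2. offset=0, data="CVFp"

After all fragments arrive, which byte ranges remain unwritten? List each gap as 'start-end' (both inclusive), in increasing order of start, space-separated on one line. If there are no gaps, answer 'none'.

Fragment 1: offset=4 len=5
Fragment 2: offset=0 len=4
Gaps: 9-13

Answer: 9-13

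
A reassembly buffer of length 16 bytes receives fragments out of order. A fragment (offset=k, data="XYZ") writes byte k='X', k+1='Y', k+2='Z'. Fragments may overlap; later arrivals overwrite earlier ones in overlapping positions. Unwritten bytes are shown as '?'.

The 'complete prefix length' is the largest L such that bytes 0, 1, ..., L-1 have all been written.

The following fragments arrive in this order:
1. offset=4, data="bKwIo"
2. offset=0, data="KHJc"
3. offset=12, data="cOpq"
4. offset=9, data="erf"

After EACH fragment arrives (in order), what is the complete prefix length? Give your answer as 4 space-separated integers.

Answer: 0 9 9 16

Derivation:
Fragment 1: offset=4 data="bKwIo" -> buffer=????bKwIo??????? -> prefix_len=0
Fragment 2: offset=0 data="KHJc" -> buffer=KHJcbKwIo??????? -> prefix_len=9
Fragment 3: offset=12 data="cOpq" -> buffer=KHJcbKwIo???cOpq -> prefix_len=9
Fragment 4: offset=9 data="erf" -> buffer=KHJcbKwIoerfcOpq -> prefix_len=16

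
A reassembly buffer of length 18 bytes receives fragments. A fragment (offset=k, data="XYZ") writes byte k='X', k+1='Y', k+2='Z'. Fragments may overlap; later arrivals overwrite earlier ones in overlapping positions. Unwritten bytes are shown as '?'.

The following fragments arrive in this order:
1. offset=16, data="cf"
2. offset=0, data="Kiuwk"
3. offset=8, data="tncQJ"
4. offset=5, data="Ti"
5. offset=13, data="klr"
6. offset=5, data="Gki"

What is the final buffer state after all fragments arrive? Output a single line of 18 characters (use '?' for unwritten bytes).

Answer: KiuwkGkitncQJklrcf

Derivation:
Fragment 1: offset=16 data="cf" -> buffer=????????????????cf
Fragment 2: offset=0 data="Kiuwk" -> buffer=Kiuwk???????????cf
Fragment 3: offset=8 data="tncQJ" -> buffer=Kiuwk???tncQJ???cf
Fragment 4: offset=5 data="Ti" -> buffer=KiuwkTi?tncQJ???cf
Fragment 5: offset=13 data="klr" -> buffer=KiuwkTi?tncQJklrcf
Fragment 6: offset=5 data="Gki" -> buffer=KiuwkGkitncQJklrcf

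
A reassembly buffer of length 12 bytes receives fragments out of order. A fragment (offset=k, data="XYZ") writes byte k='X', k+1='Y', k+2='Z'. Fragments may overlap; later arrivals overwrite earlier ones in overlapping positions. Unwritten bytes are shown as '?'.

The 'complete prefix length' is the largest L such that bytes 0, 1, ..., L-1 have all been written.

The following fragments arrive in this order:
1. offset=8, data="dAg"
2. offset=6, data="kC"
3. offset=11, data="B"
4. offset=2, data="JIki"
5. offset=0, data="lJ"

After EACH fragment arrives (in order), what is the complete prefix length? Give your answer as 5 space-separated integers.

Fragment 1: offset=8 data="dAg" -> buffer=????????dAg? -> prefix_len=0
Fragment 2: offset=6 data="kC" -> buffer=??????kCdAg? -> prefix_len=0
Fragment 3: offset=11 data="B" -> buffer=??????kCdAgB -> prefix_len=0
Fragment 4: offset=2 data="JIki" -> buffer=??JIkikCdAgB -> prefix_len=0
Fragment 5: offset=0 data="lJ" -> buffer=lJJIkikCdAgB -> prefix_len=12

Answer: 0 0 0 0 12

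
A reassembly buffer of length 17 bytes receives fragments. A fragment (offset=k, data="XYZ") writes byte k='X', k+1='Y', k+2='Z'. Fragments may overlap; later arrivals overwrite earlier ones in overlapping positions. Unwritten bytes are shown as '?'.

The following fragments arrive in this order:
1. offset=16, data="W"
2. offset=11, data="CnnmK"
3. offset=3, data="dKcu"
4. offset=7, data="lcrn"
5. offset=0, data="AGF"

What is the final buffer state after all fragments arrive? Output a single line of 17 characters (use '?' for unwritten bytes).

Answer: AGFdKculcrnCnnmKW

Derivation:
Fragment 1: offset=16 data="W" -> buffer=????????????????W
Fragment 2: offset=11 data="CnnmK" -> buffer=???????????CnnmKW
Fragment 3: offset=3 data="dKcu" -> buffer=???dKcu????CnnmKW
Fragment 4: offset=7 data="lcrn" -> buffer=???dKculcrnCnnmKW
Fragment 5: offset=0 data="AGF" -> buffer=AGFdKculcrnCnnmKW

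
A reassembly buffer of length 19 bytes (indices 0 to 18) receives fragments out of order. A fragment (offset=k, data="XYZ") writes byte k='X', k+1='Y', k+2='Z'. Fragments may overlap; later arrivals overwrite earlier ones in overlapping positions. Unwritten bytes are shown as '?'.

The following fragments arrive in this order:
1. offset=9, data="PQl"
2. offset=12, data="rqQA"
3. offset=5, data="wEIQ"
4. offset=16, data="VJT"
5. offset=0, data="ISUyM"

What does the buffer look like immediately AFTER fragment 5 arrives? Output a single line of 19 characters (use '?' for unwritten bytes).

Answer: ISUyMwEIQPQlrqQAVJT

Derivation:
Fragment 1: offset=9 data="PQl" -> buffer=?????????PQl???????
Fragment 2: offset=12 data="rqQA" -> buffer=?????????PQlrqQA???
Fragment 3: offset=5 data="wEIQ" -> buffer=?????wEIQPQlrqQA???
Fragment 4: offset=16 data="VJT" -> buffer=?????wEIQPQlrqQAVJT
Fragment 5: offset=0 data="ISUyM" -> buffer=ISUyMwEIQPQlrqQAVJT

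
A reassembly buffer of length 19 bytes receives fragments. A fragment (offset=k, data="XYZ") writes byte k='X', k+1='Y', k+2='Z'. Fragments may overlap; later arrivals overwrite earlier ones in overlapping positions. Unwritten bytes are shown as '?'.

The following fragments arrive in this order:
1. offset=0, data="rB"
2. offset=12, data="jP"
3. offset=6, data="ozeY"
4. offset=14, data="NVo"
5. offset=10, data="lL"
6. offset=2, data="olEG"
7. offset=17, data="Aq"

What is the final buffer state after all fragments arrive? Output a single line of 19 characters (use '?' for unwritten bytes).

Fragment 1: offset=0 data="rB" -> buffer=rB?????????????????
Fragment 2: offset=12 data="jP" -> buffer=rB??????????jP?????
Fragment 3: offset=6 data="ozeY" -> buffer=rB????ozeY??jP?????
Fragment 4: offset=14 data="NVo" -> buffer=rB????ozeY??jPNVo??
Fragment 5: offset=10 data="lL" -> buffer=rB????ozeYlLjPNVo??
Fragment 6: offset=2 data="olEG" -> buffer=rBolEGozeYlLjPNVo??
Fragment 7: offset=17 data="Aq" -> buffer=rBolEGozeYlLjPNVoAq

Answer: rBolEGozeYlLjPNVoAq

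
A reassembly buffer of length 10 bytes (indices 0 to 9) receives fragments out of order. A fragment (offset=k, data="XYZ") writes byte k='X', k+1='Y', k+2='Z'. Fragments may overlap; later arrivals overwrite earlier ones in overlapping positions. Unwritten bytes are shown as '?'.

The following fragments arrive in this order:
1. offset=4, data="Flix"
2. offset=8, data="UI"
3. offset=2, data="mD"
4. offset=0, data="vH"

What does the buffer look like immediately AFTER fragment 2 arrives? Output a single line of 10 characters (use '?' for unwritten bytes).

Answer: ????FlixUI

Derivation:
Fragment 1: offset=4 data="Flix" -> buffer=????Flix??
Fragment 2: offset=8 data="UI" -> buffer=????FlixUI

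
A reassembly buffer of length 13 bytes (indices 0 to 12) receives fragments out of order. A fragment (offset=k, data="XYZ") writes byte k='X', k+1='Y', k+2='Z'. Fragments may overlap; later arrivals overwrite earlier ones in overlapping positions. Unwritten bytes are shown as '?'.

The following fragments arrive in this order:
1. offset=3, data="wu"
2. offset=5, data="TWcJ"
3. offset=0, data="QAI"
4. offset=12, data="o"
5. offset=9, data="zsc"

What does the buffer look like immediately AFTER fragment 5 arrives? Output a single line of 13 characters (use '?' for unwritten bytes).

Answer: QAIwuTWcJzsco

Derivation:
Fragment 1: offset=3 data="wu" -> buffer=???wu????????
Fragment 2: offset=5 data="TWcJ" -> buffer=???wuTWcJ????
Fragment 3: offset=0 data="QAI" -> buffer=QAIwuTWcJ????
Fragment 4: offset=12 data="o" -> buffer=QAIwuTWcJ???o
Fragment 5: offset=9 data="zsc" -> buffer=QAIwuTWcJzsco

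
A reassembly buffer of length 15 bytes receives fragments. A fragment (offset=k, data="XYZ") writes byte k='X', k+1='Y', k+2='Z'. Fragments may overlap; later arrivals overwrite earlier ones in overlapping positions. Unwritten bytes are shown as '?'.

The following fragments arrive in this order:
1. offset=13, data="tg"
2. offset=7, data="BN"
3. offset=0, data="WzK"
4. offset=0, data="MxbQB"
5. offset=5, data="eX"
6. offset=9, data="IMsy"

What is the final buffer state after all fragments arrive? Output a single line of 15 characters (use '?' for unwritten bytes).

Answer: MxbQBeXBNIMsytg

Derivation:
Fragment 1: offset=13 data="tg" -> buffer=?????????????tg
Fragment 2: offset=7 data="BN" -> buffer=???????BN????tg
Fragment 3: offset=0 data="WzK" -> buffer=WzK????BN????tg
Fragment 4: offset=0 data="MxbQB" -> buffer=MxbQB??BN????tg
Fragment 5: offset=5 data="eX" -> buffer=MxbQBeXBN????tg
Fragment 6: offset=9 data="IMsy" -> buffer=MxbQBeXBNIMsytg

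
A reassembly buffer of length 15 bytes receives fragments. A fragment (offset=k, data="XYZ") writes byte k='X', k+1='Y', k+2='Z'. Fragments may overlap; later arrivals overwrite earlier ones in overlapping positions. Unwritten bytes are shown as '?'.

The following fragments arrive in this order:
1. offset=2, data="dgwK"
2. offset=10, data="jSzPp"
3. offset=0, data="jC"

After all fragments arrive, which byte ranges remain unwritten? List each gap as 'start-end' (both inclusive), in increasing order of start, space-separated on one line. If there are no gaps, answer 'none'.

Fragment 1: offset=2 len=4
Fragment 2: offset=10 len=5
Fragment 3: offset=0 len=2
Gaps: 6-9

Answer: 6-9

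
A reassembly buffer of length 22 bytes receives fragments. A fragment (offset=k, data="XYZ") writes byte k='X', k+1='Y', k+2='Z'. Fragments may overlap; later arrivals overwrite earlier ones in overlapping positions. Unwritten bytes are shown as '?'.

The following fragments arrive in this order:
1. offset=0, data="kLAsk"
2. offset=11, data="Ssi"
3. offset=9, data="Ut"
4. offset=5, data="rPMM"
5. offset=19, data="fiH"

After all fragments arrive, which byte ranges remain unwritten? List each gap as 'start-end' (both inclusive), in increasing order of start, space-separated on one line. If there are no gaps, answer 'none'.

Fragment 1: offset=0 len=5
Fragment 2: offset=11 len=3
Fragment 3: offset=9 len=2
Fragment 4: offset=5 len=4
Fragment 5: offset=19 len=3
Gaps: 14-18

Answer: 14-18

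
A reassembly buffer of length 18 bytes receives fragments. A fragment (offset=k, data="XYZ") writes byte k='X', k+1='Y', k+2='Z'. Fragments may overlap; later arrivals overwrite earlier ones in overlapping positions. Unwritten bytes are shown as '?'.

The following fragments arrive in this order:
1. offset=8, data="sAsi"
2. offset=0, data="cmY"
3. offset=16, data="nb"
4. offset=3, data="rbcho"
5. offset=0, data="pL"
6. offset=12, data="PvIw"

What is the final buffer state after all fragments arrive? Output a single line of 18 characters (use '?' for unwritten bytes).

Answer: pLYrbchosAsiPvIwnb

Derivation:
Fragment 1: offset=8 data="sAsi" -> buffer=????????sAsi??????
Fragment 2: offset=0 data="cmY" -> buffer=cmY?????sAsi??????
Fragment 3: offset=16 data="nb" -> buffer=cmY?????sAsi????nb
Fragment 4: offset=3 data="rbcho" -> buffer=cmYrbchosAsi????nb
Fragment 5: offset=0 data="pL" -> buffer=pLYrbchosAsi????nb
Fragment 6: offset=12 data="PvIw" -> buffer=pLYrbchosAsiPvIwnb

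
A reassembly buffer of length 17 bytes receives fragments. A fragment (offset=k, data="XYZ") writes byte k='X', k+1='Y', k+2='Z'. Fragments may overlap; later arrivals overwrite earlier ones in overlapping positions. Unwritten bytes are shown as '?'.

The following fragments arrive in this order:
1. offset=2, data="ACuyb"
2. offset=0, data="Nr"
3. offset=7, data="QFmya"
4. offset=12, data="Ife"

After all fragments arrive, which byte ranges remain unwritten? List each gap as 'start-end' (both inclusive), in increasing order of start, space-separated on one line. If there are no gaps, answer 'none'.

Answer: 15-16

Derivation:
Fragment 1: offset=2 len=5
Fragment 2: offset=0 len=2
Fragment 3: offset=7 len=5
Fragment 4: offset=12 len=3
Gaps: 15-16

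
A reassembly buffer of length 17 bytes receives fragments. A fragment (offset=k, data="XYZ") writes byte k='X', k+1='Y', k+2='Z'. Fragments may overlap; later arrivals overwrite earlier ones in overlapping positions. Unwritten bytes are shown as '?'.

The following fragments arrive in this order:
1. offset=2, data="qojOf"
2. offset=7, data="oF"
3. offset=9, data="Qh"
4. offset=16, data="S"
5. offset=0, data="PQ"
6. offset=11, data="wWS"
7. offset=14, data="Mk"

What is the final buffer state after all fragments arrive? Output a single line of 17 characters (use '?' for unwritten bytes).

Fragment 1: offset=2 data="qojOf" -> buffer=??qojOf??????????
Fragment 2: offset=7 data="oF" -> buffer=??qojOfoF????????
Fragment 3: offset=9 data="Qh" -> buffer=??qojOfoFQh??????
Fragment 4: offset=16 data="S" -> buffer=??qojOfoFQh?????S
Fragment 5: offset=0 data="PQ" -> buffer=PQqojOfoFQh?????S
Fragment 6: offset=11 data="wWS" -> buffer=PQqojOfoFQhwWS??S
Fragment 7: offset=14 data="Mk" -> buffer=PQqojOfoFQhwWSMkS

Answer: PQqojOfoFQhwWSMkS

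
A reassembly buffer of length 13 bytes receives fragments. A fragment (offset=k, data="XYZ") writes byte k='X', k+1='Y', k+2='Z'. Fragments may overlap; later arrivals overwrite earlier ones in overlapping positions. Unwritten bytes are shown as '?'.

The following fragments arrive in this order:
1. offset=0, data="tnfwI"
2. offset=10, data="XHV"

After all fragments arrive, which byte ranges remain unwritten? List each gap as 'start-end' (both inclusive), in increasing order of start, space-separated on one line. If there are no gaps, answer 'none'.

Fragment 1: offset=0 len=5
Fragment 2: offset=10 len=3
Gaps: 5-9

Answer: 5-9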